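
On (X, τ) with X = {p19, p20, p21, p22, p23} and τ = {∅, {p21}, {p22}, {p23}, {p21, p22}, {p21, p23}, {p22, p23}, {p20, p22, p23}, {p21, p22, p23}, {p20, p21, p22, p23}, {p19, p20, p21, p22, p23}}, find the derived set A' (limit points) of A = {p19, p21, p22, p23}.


A' = {p19, p20}

For each x ∈ X, list the open sets U ∈ τ with x ∈ U, then check whether U ∩ (A ∖ {x}) ≠ ∅ for every such U.
  x = p19: opens ∋ x are {p19, p20, p21, p22, p23}; each meets A ∖ {p19}, so x IS a limit point.
  x = p20: opens ∋ x are {p20, p22, p23}, {p20, p21, p22, p23}, {p19, p20, p21, p22, p23}; each meets A ∖ {p20}, so x IS a limit point.
  x = p21: open {p21} ∋ x has {p21} ∩ (A ∖ {p21}) = ∅, so x is NOT a limit point.
  x = p22: open {p22} ∋ x has {p22} ∩ (A ∖ {p22}) = ∅, so x is NOT a limit point.
  x = p23: open {p23} ∋ x has {p23} ∩ (A ∖ {p23}) = ∅, so x is NOT a limit point.
Collecting: A' = {p19, p20}.


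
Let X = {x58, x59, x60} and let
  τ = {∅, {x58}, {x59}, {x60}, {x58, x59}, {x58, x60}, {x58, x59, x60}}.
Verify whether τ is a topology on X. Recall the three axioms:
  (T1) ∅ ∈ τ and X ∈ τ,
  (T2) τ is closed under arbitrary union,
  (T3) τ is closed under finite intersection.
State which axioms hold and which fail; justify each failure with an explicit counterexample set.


τ is NOT a topology on X.

Axiom (T1): ∅ ∈ τ? Yes; X ∈ τ? Yes.
Axiom (T2/T3): check pairwise unions and intersections of members of τ.
Counterexample for (T2): {x59} ∪ {x60} = {x59, x60} ∉ τ. Therefore τ is NOT a topology.


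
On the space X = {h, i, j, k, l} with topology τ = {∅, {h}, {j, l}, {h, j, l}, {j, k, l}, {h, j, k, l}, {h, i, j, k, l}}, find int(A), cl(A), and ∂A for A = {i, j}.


int(A) = ∅, cl(A) = {i, j, k, l}, ∂A = {i, j, k, l}.

Closed sets in (X, τ) are complements of opens:
  closed(X, τ) = {∅, {i}, {h, i}, {i, k}, {h, i, k}, {i, j, k, l}, {h, i, j, k, l}}.
int(A) = ⋃ {U ∈ τ : U ⊆ A}. Opens contained in A: ∅.
Taking the union of these: int(A) = ∅.
cl(A) = ⋂ {C closed : A ⊆ C}. Closed sets containing A: {i, j, k, l}, {h, i, j, k, l}.
Intersecting these: cl(A) = {i, j, k, l}.
∂A = cl(A) ∖ int(A) = {i, j, k, l} ∖ ∅ = {i, j, k, l}.


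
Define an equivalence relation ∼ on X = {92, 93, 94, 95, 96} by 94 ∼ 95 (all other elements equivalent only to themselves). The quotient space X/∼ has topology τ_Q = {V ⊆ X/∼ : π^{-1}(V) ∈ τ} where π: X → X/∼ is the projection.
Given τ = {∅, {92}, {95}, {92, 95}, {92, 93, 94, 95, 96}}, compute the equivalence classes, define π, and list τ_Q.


X/∼ = {[92], [93], [94=95], [96]}; |τ_Q| = 3.

Equivalence classes: [92], [93], [94=95], [96].
Quotient map π: X → X/∼ sends 92 ↦ [92], 93 ↦ [93], 94 ↦ [94=95], 95 ↦ [94=95], 96 ↦ [96].
For each subset V ⊆ X/∼, compute π^{-1}(V) ⊆ X and check whether π^{-1}(V) ∈ τ. V is open in τ_Q iff π^{-1}(V) ∈ τ.
  V = {}: π^{-1}(V) = ∅ ∈ τ ✓.
  V = {[92]}: π^{-1}(V) = {92} ∈ τ ✓.
  V = {[93]}: π^{-1}(V) = {93} ∉ τ ✗.
  V = {[92], [93]}: π^{-1}(V) = {92, 93} ∉ τ ✗.
  V = {[94=95]}: π^{-1}(V) = {94, 95} ∉ τ ✗.
  V = {[92], [94=95]}: π^{-1}(V) = {92, 94, 95} ∉ τ ✗.
  V = {[93], [94=95]}: π^{-1}(V) = {93, 94, 95} ∉ τ ✗.
  V = {[92], [93], [94=95]}: π^{-1}(V) = {92, 93, 94, 95} ∉ τ ✗.
  V = {[96]}: π^{-1}(V) = {96} ∉ τ ✗.
  V = {[92], [96]}: π^{-1}(V) = {92, 96} ∉ τ ✗.
  V = {[93], [96]}: π^{-1}(V) = {93, 96} ∉ τ ✗.
  V = {[92], [93], [96]}: π^{-1}(V) = {92, 93, 96} ∉ τ ✗.
  V = {[94=95], [96]}: π^{-1}(V) = {94, 95, 96} ∉ τ ✗.
  V = {[92], [94=95], [96]}: π^{-1}(V) = {92, 94, 95, 96} ∉ τ ✗.
  V = {[93], [94=95], [96]}: π^{-1}(V) = {93, 94, 95, 96} ∉ τ ✗.
  V = {[92], [93], [94=95], [96]}: π^{-1}(V) = {92, 93, 94, 95, 96} ∈ τ ✓.
Open sets in the quotient: τ_Q = {{}, {[92]}, {[92], [93], [94=95], [96]}} (3 elements).


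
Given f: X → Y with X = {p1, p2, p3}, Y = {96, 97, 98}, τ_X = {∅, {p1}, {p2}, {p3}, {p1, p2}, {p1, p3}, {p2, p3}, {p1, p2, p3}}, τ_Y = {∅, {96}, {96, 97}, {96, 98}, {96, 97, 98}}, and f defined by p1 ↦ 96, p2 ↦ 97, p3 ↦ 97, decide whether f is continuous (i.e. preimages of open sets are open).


f IS continuous.

Compute f^{-1}(U) for each U ∈ τ_Y:
  U = ∅: f^{-1}(U) = ∅ ∈ τ_X ✓.
  U = {96}: f^{-1}(U) = {p1} ∈ τ_X ✓.
  U = {96, 97}: f^{-1}(U) = {p1, p2, p3} ∈ τ_X ✓.
  U = {96, 98}: f^{-1}(U) = {p1} ∈ τ_X ✓.
  U = {96, 97, 98}: f^{-1}(U) = {p1, p2, p3} ∈ τ_X ✓.
Every preimage lies in τ_X, so f IS continuous.


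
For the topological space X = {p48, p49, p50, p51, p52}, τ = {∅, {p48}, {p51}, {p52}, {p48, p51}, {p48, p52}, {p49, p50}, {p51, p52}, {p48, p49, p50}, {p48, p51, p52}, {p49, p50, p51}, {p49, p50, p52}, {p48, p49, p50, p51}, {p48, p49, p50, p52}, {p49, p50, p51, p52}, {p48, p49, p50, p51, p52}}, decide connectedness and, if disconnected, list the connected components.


(X, τ) is disconnected; components = [{p48}, {p51}, {p52}, {p49, p50}].

Find clopen sets (U ∈ τ with X ∖ U ∈ τ):
  U = ∅, X ∖ U = {p48, p49, p50, p51, p52} — both open, so U is clopen.
  U = {p48}, X ∖ U = {p49, p50, p51, p52} — both open, so U is clopen.
  U = {p51}, X ∖ U = {p48, p49, p50, p52} — both open, so U is clopen.
  U = {p52}, X ∖ U = {p48, p49, p50, p51} — both open, so U is clopen.
  U = {p48, p51}, X ∖ U = {p49, p50, p52} — both open, so U is clopen.
  U = {p48, p52}, X ∖ U = {p49, p50, p51} — both open, so U is clopen.
  U = {p49, p50}, X ∖ U = {p48, p51, p52} — both open, so U is clopen.
  U = {p51, p52}, X ∖ U = {p48, p49, p50} — both open, so U is clopen.
  U = {p48, p49, p50}, X ∖ U = {p51, p52} — both open, so U is clopen.
  U = {p48, p51, p52}, X ∖ U = {p49, p50} — both open, so U is clopen.
  U = {p49, p50, p51}, X ∖ U = {p48, p52} — both open, so U is clopen.
  U = {p49, p50, p52}, X ∖ U = {p48, p51} — both open, so U is clopen.
  U = {p48, p49, p50, p51}, X ∖ U = {p52} — both open, so U is clopen.
  U = {p48, p49, p50, p52}, X ∖ U = {p51} — both open, so U is clopen.
  U = {p49, p50, p51, p52}, X ∖ U = {p48} — both open, so U is clopen.
  U = {p48, p49, p50, p51, p52}, X ∖ U = ∅ — both open, so U is clopen.
Nontrivial clopen(s) exist: e.g. {p52}. So (X, τ) is disconnected.
Compute connected components by grouping points that agree on all clopens:
  component: {p48}
  component: {p51}
  component: {p52}
  component: {p49, p50}


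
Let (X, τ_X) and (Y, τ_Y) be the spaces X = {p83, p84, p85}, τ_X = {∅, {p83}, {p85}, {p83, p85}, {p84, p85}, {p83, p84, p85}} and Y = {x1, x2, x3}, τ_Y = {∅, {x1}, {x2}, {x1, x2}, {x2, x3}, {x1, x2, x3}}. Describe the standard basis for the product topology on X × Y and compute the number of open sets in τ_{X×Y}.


Basis B = {∅ × ∅, {p83} × {x1}, {p83} × {x2}, {p85} × {x1}, {p85} × {x2}, {p83} × {x1, x2}, {p83, p85} × {x1}, {p83} × {x2, x3}, {p83, p85} × {x2}, {p84, p85} × {x1}, {p84, p85} × {x2}, {p85} × {x1, x2}, {p85} × {x2, x3}, {p83} × {x1, x2, x3}, {p83, p84, p85} × {x1}, {p83, p84, p85} × {x2}, {p85} × {x1, x2, x3}, {p83, p85} × {x1, x2}, {p83, p85} × {x2, x3}, {p84, p85} × {x1, x2}, {p84, p85} × {x2, x3}, {p83, p85} × {x1, x2, x3}, {p83, p84, p85} × {x1, x2}, {p83, p84, p85} × {x2, x3}, {p84, p85} × {x1, x2, x3}, {p83, p84, p85} × {x1, x2, x3}}; |τ_{X×Y}| = 108.

Enumerate products U × V with U ∈ τ_X, V ∈ τ_Y (deduplicated):
  ∅ × ∅ = {} (∅)
  {p83} × {x1} = {(p83,x1)}
  {p83} × {x2} = {(p83,x2)}
  {p85} × {x1} = {(p85,x1)}
  {p85} × {x2} = {(p85,x2)}
  {p83} × {x1, x2} = {(p83,x1), (p83,x2)}
  {p83, p85} × {x1} = {(p83,x1), (p85,x1)}
  {p83} × {x2, x3} = {(p83,x2), (p83,x3)}
  {p83, p85} × {x2} = {(p83,x2), (p85,x2)}
  {p84, p85} × {x1} = {(p84,x1), (p85,x1)}
  {p84, p85} × {x2} = {(p84,x2), (p85,x2)}
  {p85} × {x1, x2} = {(p85,x1), (p85,x2)}
  {p85} × {x2, x3} = {(p85,x2), (p85,x3)}
  {p83} × {x1, x2, x3} = {(p83,x1), (p83,x2), (p83,x3)}
  {p83, p84, p85} × {x1} = {(p83,x1), (p84,x1), (p85,x1)}
  {p83, p84, p85} × {x2} = {(p83,x2), (p84,x2), (p85,x2)}
  {p85} × {x1, x2, x3} = {(p85,x1), (p85,x2), (p85,x3)}
  {p83, p85} × {x1, x2} = {(p83,x1), (p83,x2), (p85,x1), (p85,x2)}
  {p83, p85} × {x2, x3} = {(p83,x2), (p83,x3), (p85,x2), (p85,x3)}
  {p84, p85} × {x1, x2} = {(p84,x1), (p84,x2), (p85,x1), (p85,x2)}
  {p84, p85} × {x2, x3} = {(p84,x2), (p84,x3), (p85,x2), (p85,x3)}
  {p83, p85} × {x1, x2, x3} = {(p83,x1), (p83,x2), (p83,x3), (p85,x1), (p85,x2), (p85,x3)}
  {p83, p84, p85} × {x1, x2} = {(p83,x1), (p83,x2), (p84,x1), (p84,x2), (p85,x1), (p85,x2)}
  {p83, p84, p85} × {x2, x3} = {(p83,x2), (p83,x3), (p84,x2), (p84,x3), (p85,x2), (p85,x3)}
  {p84, p85} × {x1, x2, x3} = {(p84,x1), (p84,x2), (p84,x3), (p85,x1), (p85,x2), (p85,x3)}
  {p83, p84, p85} × {x1, x2, x3} = {(p83,x1), (p83,x2), (p83,x3), (p84,x1), (p84,x2), (p84,x3), (p85,x1), (p85,x2), (p85,x3)}
These 26 distinct sets form the basis B.
Close under arbitrary unions to get τ_{X×Y}; counting gives |τ_{X×Y}| = 108.


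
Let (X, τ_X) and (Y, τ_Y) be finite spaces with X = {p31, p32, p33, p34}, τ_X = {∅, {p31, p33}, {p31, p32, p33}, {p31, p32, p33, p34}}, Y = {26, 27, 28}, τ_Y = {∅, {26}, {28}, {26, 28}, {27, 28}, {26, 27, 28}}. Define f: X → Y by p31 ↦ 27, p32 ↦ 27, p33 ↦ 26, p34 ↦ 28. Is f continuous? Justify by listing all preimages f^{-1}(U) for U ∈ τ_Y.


f is NOT continuous.

Compute f^{-1}(U) for each U ∈ τ_Y:
  U = ∅: f^{-1}(U) = ∅ ∈ τ_X ✓.
  U = {26}: f^{-1}(U) = {p33} ∉ τ_X ✗.
  U = {28}: f^{-1}(U) = {p34} ∉ τ_X ✗.
  U = {26, 28}: f^{-1}(U) = {p33, p34} ∉ τ_X ✗.
  U = {27, 28}: f^{-1}(U) = {p31, p32, p34} ∉ τ_X ✗.
  U = {26, 27, 28}: f^{-1}(U) = {p31, p32, p33, p34} ∈ τ_X ✓.
Found U = {26} with f^{-1}(U) = {p33} not in τ_X. Therefore f is NOT continuous.


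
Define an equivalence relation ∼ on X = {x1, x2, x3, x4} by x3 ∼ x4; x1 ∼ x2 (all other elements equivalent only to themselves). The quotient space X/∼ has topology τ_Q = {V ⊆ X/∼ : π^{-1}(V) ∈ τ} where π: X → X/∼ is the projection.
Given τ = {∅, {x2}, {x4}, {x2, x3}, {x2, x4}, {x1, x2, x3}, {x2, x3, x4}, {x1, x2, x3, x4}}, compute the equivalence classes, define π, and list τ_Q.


X/∼ = {[x1=x2], [x3=x4]}; |τ_Q| = 2.

Equivalence classes: [x1=x2], [x3=x4].
Quotient map π: X → X/∼ sends x1 ↦ [x1=x2], x2 ↦ [x1=x2], x3 ↦ [x3=x4], x4 ↦ [x3=x4].
For each subset V ⊆ X/∼, compute π^{-1}(V) ⊆ X and check whether π^{-1}(V) ∈ τ. V is open in τ_Q iff π^{-1}(V) ∈ τ.
  V = {}: π^{-1}(V) = ∅ ∈ τ ✓.
  V = {[x1=x2]}: π^{-1}(V) = {x1, x2} ∉ τ ✗.
  V = {[x3=x4]}: π^{-1}(V) = {x3, x4} ∉ τ ✗.
  V = {[x1=x2], [x3=x4]}: π^{-1}(V) = {x1, x2, x3, x4} ∈ τ ✓.
Open sets in the quotient: τ_Q = {{}, {[x1=x2], [x3=x4]}} (2 elements).


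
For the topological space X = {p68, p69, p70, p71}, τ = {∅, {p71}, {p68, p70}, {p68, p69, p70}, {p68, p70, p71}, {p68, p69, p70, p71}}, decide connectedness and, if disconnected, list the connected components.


(X, τ) is disconnected; components = [{p71}, {p68, p69, p70}].

Find clopen sets (U ∈ τ with X ∖ U ∈ τ):
  U = ∅, X ∖ U = {p68, p69, p70, p71} — both open, so U is clopen.
  U = {p71}, X ∖ U = {p68, p69, p70} — both open, so U is clopen.
  U = {p68, p69, p70}, X ∖ U = {p71} — both open, so U is clopen.
  U = {p68, p69, p70, p71}, X ∖ U = ∅ — both open, so U is clopen.
Nontrivial clopen(s) exist: e.g. {p68, p69, p70}. So (X, τ) is disconnected.
Compute connected components by grouping points that agree on all clopens:
  component: {p71}
  component: {p68, p69, p70}


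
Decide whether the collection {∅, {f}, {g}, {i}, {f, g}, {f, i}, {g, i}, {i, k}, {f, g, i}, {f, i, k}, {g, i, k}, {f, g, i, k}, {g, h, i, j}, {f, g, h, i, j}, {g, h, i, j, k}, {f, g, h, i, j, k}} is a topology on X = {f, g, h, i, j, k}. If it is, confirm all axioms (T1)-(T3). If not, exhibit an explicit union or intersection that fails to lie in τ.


τ IS a topology on X.

Axiom (T1): ∅ ∈ τ? Yes; X ∈ τ? Yes.
Axiom (T2/T3): check pairwise unions and intersections of members of τ.
All pairwise intersections and unions checked — each lies in τ. Therefore τ satisfies (T1), (T2), (T3): it IS a topology on X.


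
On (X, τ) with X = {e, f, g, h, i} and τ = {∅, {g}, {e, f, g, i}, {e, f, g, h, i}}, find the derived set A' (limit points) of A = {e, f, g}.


A' = {e, f, h, i}

For each x ∈ X, list the open sets U ∈ τ with x ∈ U, then check whether U ∩ (A ∖ {x}) ≠ ∅ for every such U.
  x = e: opens ∋ x are {e, f, g, i}, {e, f, g, h, i}; each meets A ∖ {e}, so x IS a limit point.
  x = f: opens ∋ x are {e, f, g, i}, {e, f, g, h, i}; each meets A ∖ {f}, so x IS a limit point.
  x = g: open {g} ∋ x has {g} ∩ (A ∖ {g}) = ∅, so x is NOT a limit point.
  x = h: opens ∋ x are {e, f, g, h, i}; each meets A ∖ {h}, so x IS a limit point.
  x = i: opens ∋ x are {e, f, g, i}, {e, f, g, h, i}; each meets A ∖ {i}, so x IS a limit point.
Collecting: A' = {e, f, h, i}.


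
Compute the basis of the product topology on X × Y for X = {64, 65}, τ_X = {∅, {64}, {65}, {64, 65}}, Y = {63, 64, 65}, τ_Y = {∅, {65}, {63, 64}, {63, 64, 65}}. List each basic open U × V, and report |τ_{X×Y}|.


Basis B = {∅ × ∅, {64} × {65}, {65} × {65}, {64} × {63, 64}, {64, 65} × {65}, {65} × {63, 64}, {64} × {63, 64, 65}, {65} × {63, 64, 65}, {64, 65} × {63, 64}, {64, 65} × {63, 64, 65}}; |τ_{X×Y}| = 16.

Enumerate products U × V with U ∈ τ_X, V ∈ τ_Y (deduplicated):
  ∅ × ∅ = {} (∅)
  {64} × {65} = {(64,65)}
  {65} × {65} = {(65,65)}
  {64} × {63, 64} = {(64,63), (64,64)}
  {64, 65} × {65} = {(64,65), (65,65)}
  {65} × {63, 64} = {(65,63), (65,64)}
  {64} × {63, 64, 65} = {(64,63), (64,64), (64,65)}
  {65} × {63, 64, 65} = {(65,63), (65,64), (65,65)}
  {64, 65} × {63, 64} = {(64,63), (64,64), (65,63), (65,64)}
  {64, 65} × {63, 64, 65} = {(64,63), (64,64), (64,65), (65,63), (65,64), (65,65)}
These 10 distinct sets form the basis B.
Close under arbitrary unions to get τ_{X×Y}; counting gives |τ_{X×Y}| = 16.


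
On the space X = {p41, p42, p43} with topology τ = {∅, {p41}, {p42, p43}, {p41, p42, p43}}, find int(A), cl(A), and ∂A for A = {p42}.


int(A) = ∅, cl(A) = {p42, p43}, ∂A = {p42, p43}.

Closed sets in (X, τ) are complements of opens:
  closed(X, τ) = {∅, {p41}, {p42, p43}, {p41, p42, p43}}.
int(A) = ⋃ {U ∈ τ : U ⊆ A}. Opens contained in A: ∅.
Taking the union of these: int(A) = ∅.
cl(A) = ⋂ {C closed : A ⊆ C}. Closed sets containing A: {p42, p43}, {p41, p42, p43}.
Intersecting these: cl(A) = {p42, p43}.
∂A = cl(A) ∖ int(A) = {p42, p43} ∖ ∅ = {p42, p43}.


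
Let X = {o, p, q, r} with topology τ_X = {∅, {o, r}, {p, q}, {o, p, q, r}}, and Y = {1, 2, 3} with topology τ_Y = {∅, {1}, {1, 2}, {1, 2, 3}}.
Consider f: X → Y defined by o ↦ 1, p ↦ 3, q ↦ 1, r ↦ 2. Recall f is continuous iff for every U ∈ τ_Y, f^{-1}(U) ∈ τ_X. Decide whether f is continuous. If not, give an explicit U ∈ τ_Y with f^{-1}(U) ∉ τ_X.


f is NOT continuous.

Compute f^{-1}(U) for each U ∈ τ_Y:
  U = ∅: f^{-1}(U) = ∅ ∈ τ_X ✓.
  U = {1}: f^{-1}(U) = {o, q} ∉ τ_X ✗.
  U = {1, 2}: f^{-1}(U) = {o, q, r} ∉ τ_X ✗.
  U = {1, 2, 3}: f^{-1}(U) = {o, p, q, r} ∈ τ_X ✓.
Found U = {1} with f^{-1}(U) = {o, q} not in τ_X. Therefore f is NOT continuous.


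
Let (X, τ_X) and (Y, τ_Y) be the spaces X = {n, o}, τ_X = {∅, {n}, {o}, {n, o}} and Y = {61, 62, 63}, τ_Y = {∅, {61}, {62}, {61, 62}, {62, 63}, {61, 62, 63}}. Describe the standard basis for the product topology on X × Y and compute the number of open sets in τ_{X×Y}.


Basis B = {∅ × ∅, {n} × {61}, {n} × {62}, {o} × {61}, {o} × {62}, {n} × {61, 62}, {n, o} × {61}, {n} × {62, 63}, {n, o} × {62}, {o} × {61, 62}, {o} × {62, 63}, {n} × {61, 62, 63}, {o} × {61, 62, 63}, {n, o} × {61, 62}, {n, o} × {62, 63}, {n, o} × {61, 62, 63}}; |τ_{X×Y}| = 36.

Enumerate products U × V with U ∈ τ_X, V ∈ τ_Y (deduplicated):
  ∅ × ∅ = {} (∅)
  {n} × {61} = {(n,61)}
  {n} × {62} = {(n,62)}
  {o} × {61} = {(o,61)}
  {o} × {62} = {(o,62)}
  {n} × {61, 62} = {(n,61), (n,62)}
  {n, o} × {61} = {(n,61), (o,61)}
  {n} × {62, 63} = {(n,62), (n,63)}
  {n, o} × {62} = {(n,62), (o,62)}
  {o} × {61, 62} = {(o,61), (o,62)}
  {o} × {62, 63} = {(o,62), (o,63)}
  {n} × {61, 62, 63} = {(n,61), (n,62), (n,63)}
  {o} × {61, 62, 63} = {(o,61), (o,62), (o,63)}
  {n, o} × {61, 62} = {(n,61), (n,62), (o,61), (o,62)}
  {n, o} × {62, 63} = {(n,62), (n,63), (o,62), (o,63)}
  {n, o} × {61, 62, 63} = {(n,61), (n,62), (n,63), (o,61), (o,62), (o,63)}
These 16 distinct sets form the basis B.
Close under arbitrary unions to get τ_{X×Y}; counting gives |τ_{X×Y}| = 36.


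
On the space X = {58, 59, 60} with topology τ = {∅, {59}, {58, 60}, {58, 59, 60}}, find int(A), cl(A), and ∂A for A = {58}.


int(A) = ∅, cl(A) = {58, 60}, ∂A = {58, 60}.

Closed sets in (X, τ) are complements of opens:
  closed(X, τ) = {∅, {59}, {58, 60}, {58, 59, 60}}.
int(A) = ⋃ {U ∈ τ : U ⊆ A}. Opens contained in A: ∅.
Taking the union of these: int(A) = ∅.
cl(A) = ⋂ {C closed : A ⊆ C}. Closed sets containing A: {58, 60}, {58, 59, 60}.
Intersecting these: cl(A) = {58, 60}.
∂A = cl(A) ∖ int(A) = {58, 60} ∖ ∅ = {58, 60}.


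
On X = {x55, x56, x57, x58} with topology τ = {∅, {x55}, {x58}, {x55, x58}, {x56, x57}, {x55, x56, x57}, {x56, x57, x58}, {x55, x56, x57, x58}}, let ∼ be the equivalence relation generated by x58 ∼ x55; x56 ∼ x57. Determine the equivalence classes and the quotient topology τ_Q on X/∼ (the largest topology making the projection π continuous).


X/∼ = {[x55=x58], [x56=x57]}; |τ_Q| = 4.

Equivalence classes: [x55=x58], [x56=x57].
Quotient map π: X → X/∼ sends x55 ↦ [x55=x58], x56 ↦ [x56=x57], x57 ↦ [x56=x57], x58 ↦ [x55=x58].
For each subset V ⊆ X/∼, compute π^{-1}(V) ⊆ X and check whether π^{-1}(V) ∈ τ. V is open in τ_Q iff π^{-1}(V) ∈ τ.
  V = {}: π^{-1}(V) = ∅ ∈ τ ✓.
  V = {[x55=x58]}: π^{-1}(V) = {x55, x58} ∈ τ ✓.
  V = {[x56=x57]}: π^{-1}(V) = {x56, x57} ∈ τ ✓.
  V = {[x55=x58], [x56=x57]}: π^{-1}(V) = {x55, x56, x57, x58} ∈ τ ✓.
Open sets in the quotient: τ_Q = {{}, {[x55=x58]}, {[x56=x57]}, {[x55=x58], [x56=x57]}} (4 elements).


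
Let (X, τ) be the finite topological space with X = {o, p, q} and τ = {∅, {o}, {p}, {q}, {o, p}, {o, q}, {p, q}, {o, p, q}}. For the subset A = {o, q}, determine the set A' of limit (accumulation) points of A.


A' = ∅

For each x ∈ X, list the open sets U ∈ τ with x ∈ U, then check whether U ∩ (A ∖ {x}) ≠ ∅ for every such U.
  x = o: open {o} ∋ x has {o} ∩ (A ∖ {o}) = ∅, so x is NOT a limit point.
  x = p: open {p} ∋ x has {p} ∩ (A ∖ {p}) = ∅, so x is NOT a limit point.
  x = q: open {q} ∋ x has {q} ∩ (A ∖ {q}) = ∅, so x is NOT a limit point.
Collecting: A' = ∅.


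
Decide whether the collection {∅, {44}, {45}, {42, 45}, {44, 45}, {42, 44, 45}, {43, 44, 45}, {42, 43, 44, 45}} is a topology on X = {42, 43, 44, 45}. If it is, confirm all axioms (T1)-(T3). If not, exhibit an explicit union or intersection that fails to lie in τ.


τ IS a topology on X.

Axiom (T1): ∅ ∈ τ? Yes; X ∈ τ? Yes.
Axiom (T2/T3): check pairwise unions and intersections of members of τ.
All pairwise intersections and unions checked — each lies in τ. Therefore τ satisfies (T1), (T2), (T3): it IS a topology on X.


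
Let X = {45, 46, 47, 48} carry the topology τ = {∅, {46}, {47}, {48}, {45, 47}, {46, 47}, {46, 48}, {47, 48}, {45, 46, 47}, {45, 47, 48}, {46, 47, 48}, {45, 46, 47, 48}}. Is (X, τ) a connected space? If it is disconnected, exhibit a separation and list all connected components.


(X, τ) is disconnected; components = [{46}, {48}, {45, 47}].

Find clopen sets (U ∈ τ with X ∖ U ∈ τ):
  U = ∅, X ∖ U = {45, 46, 47, 48} — both open, so U is clopen.
  U = {46}, X ∖ U = {45, 47, 48} — both open, so U is clopen.
  U = {48}, X ∖ U = {45, 46, 47} — both open, so U is clopen.
  U = {45, 47}, X ∖ U = {46, 48} — both open, so U is clopen.
  U = {46, 48}, X ∖ U = {45, 47} — both open, so U is clopen.
  U = {45, 46, 47}, X ∖ U = {48} — both open, so U is clopen.
  U = {45, 47, 48}, X ∖ U = {46} — both open, so U is clopen.
  U = {45, 46, 47, 48}, X ∖ U = ∅ — both open, so U is clopen.
Nontrivial clopen(s) exist: e.g. {48}. So (X, τ) is disconnected.
Compute connected components by grouping points that agree on all clopens:
  component: {46}
  component: {48}
  component: {45, 47}


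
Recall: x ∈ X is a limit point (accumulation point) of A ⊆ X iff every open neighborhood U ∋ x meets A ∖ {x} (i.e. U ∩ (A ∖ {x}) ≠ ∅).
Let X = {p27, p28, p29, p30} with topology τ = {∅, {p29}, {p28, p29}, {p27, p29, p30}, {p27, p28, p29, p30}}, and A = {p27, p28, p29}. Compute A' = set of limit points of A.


A' = {p27, p28, p30}

For each x ∈ X, list the open sets U ∈ τ with x ∈ U, then check whether U ∩ (A ∖ {x}) ≠ ∅ for every such U.
  x = p27: opens ∋ x are {p27, p29, p30}, {p27, p28, p29, p30}; each meets A ∖ {p27}, so x IS a limit point.
  x = p28: opens ∋ x are {p28, p29}, {p27, p28, p29, p30}; each meets A ∖ {p28}, so x IS a limit point.
  x = p29: open {p29} ∋ x has {p29} ∩ (A ∖ {p29}) = ∅, so x is NOT a limit point.
  x = p30: opens ∋ x are {p27, p29, p30}, {p27, p28, p29, p30}; each meets A ∖ {p30}, so x IS a limit point.
Collecting: A' = {p27, p28, p30}.


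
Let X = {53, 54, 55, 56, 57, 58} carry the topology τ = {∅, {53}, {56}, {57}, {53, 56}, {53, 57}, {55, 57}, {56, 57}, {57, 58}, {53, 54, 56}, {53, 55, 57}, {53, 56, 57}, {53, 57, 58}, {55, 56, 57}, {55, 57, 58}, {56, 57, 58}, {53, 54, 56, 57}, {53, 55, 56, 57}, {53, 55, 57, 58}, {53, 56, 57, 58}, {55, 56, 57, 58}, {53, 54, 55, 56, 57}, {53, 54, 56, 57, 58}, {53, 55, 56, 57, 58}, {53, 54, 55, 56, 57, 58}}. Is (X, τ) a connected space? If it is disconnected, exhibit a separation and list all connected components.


(X, τ) is disconnected; components = [{53, 54, 56}, {55, 57, 58}].

Find clopen sets (U ∈ τ with X ∖ U ∈ τ):
  U = ∅, X ∖ U = {53, 54, 55, 56, 57, 58} — both open, so U is clopen.
  U = {53, 54, 56}, X ∖ U = {55, 57, 58} — both open, so U is clopen.
  U = {55, 57, 58}, X ∖ U = {53, 54, 56} — both open, so U is clopen.
  U = {53, 54, 55, 56, 57, 58}, X ∖ U = ∅ — both open, so U is clopen.
Nontrivial clopen(s) exist: e.g. {55, 57, 58}. So (X, τ) is disconnected.
Compute connected components by grouping points that agree on all clopens:
  component: {53, 54, 56}
  component: {55, 57, 58}


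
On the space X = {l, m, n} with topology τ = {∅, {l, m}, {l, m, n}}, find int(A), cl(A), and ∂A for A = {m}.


int(A) = ∅, cl(A) = {l, m, n}, ∂A = {l, m, n}.

Closed sets in (X, τ) are complements of opens:
  closed(X, τ) = {∅, {n}, {l, m, n}}.
int(A) = ⋃ {U ∈ τ : U ⊆ A}. Opens contained in A: ∅.
Taking the union of these: int(A) = ∅.
cl(A) = ⋂ {C closed : A ⊆ C}. Closed sets containing A: {l, m, n}.
Intersecting these: cl(A) = {l, m, n}.
∂A = cl(A) ∖ int(A) = {l, m, n} ∖ ∅ = {l, m, n}.


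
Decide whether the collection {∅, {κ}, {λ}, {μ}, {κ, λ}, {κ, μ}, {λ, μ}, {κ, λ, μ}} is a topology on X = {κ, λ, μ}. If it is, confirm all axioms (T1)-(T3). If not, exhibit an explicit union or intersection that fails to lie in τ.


τ IS a topology on X.

Axiom (T1): ∅ ∈ τ? Yes; X ∈ τ? Yes.
Axiom (T2/T3): check pairwise unions and intersections of members of τ.
All pairwise intersections and unions checked — each lies in τ. Therefore τ satisfies (T1), (T2), (T3): it IS a topology on X.


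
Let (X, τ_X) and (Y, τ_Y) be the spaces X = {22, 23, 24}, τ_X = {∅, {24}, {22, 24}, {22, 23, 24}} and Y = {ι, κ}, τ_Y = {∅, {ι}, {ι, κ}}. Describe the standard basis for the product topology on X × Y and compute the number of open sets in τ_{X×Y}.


Basis B = {∅ × ∅, {24} × {ι}, {22, 24} × {ι}, {24} × {ι, κ}, {22, 23, 24} × {ι}, {22, 24} × {ι, κ}, {22, 23, 24} × {ι, κ}}; |τ_{X×Y}| = 10.

Enumerate products U × V with U ∈ τ_X, V ∈ τ_Y (deduplicated):
  ∅ × ∅ = {} (∅)
  {24} × {ι} = {(24,ι)}
  {22, 24} × {ι} = {(22,ι), (24,ι)}
  {24} × {ι, κ} = {(24,ι), (24,κ)}
  {22, 23, 24} × {ι} = {(22,ι), (23,ι), (24,ι)}
  {22, 24} × {ι, κ} = {(22,ι), (22,κ), (24,ι), (24,κ)}
  {22, 23, 24} × {ι, κ} = {(22,ι), (22,κ), (23,ι), (23,κ), (24,ι), (24,κ)}
These 7 distinct sets form the basis B.
Close under arbitrary unions to get τ_{X×Y}; counting gives |τ_{X×Y}| = 10.


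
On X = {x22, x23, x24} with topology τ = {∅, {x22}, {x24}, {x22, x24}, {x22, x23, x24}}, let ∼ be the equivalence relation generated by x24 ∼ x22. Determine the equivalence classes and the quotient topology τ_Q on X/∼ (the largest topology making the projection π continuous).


X/∼ = {[x22=x24], [x23]}; |τ_Q| = 3.

Equivalence classes: [x22=x24], [x23].
Quotient map π: X → X/∼ sends x22 ↦ [x22=x24], x23 ↦ [x23], x24 ↦ [x22=x24].
For each subset V ⊆ X/∼, compute π^{-1}(V) ⊆ X and check whether π^{-1}(V) ∈ τ. V is open in τ_Q iff π^{-1}(V) ∈ τ.
  V = {}: π^{-1}(V) = ∅ ∈ τ ✓.
  V = {[x22=x24]}: π^{-1}(V) = {x22, x24} ∈ τ ✓.
  V = {[x23]}: π^{-1}(V) = {x23} ∉ τ ✗.
  V = {[x22=x24], [x23]}: π^{-1}(V) = {x22, x23, x24} ∈ τ ✓.
Open sets in the quotient: τ_Q = {{}, {[x22=x24]}, {[x22=x24], [x23]}} (3 elements).


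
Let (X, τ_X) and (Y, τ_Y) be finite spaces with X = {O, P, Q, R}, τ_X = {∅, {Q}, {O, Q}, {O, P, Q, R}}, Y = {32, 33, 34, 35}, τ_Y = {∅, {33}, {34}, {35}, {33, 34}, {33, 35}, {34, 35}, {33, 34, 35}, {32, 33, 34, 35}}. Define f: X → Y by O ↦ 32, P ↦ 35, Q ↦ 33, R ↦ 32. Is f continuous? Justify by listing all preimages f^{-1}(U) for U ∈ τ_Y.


f is NOT continuous.

Compute f^{-1}(U) for each U ∈ τ_Y:
  U = ∅: f^{-1}(U) = ∅ ∈ τ_X ✓.
  U = {33}: f^{-1}(U) = {Q} ∈ τ_X ✓.
  U = {34}: f^{-1}(U) = ∅ ∈ τ_X ✓.
  U = {35}: f^{-1}(U) = {P} ∉ τ_X ✗.
  U = {33, 34}: f^{-1}(U) = {Q} ∈ τ_X ✓.
  U = {33, 35}: f^{-1}(U) = {P, Q} ∉ τ_X ✗.
  U = {34, 35}: f^{-1}(U) = {P} ∉ τ_X ✗.
  U = {33, 34, 35}: f^{-1}(U) = {P, Q} ∉ τ_X ✗.
  U = {32, 33, 34, 35}: f^{-1}(U) = {O, P, Q, R} ∈ τ_X ✓.
Found U = {35} with f^{-1}(U) = {P} not in τ_X. Therefore f is NOT continuous.


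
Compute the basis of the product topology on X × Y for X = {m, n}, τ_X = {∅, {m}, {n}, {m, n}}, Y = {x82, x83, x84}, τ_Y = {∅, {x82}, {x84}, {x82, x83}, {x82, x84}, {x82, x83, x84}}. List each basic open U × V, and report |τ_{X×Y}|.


Basis B = {∅ × ∅, {m} × {x82}, {m} × {x84}, {n} × {x82}, {n} × {x84}, {m} × {x82, x83}, {m} × {x82, x84}, {m, n} × {x82}, {m, n} × {x84}, {n} × {x82, x83}, {n} × {x82, x84}, {m} × {x82, x83, x84}, {n} × {x82, x83, x84}, {m, n} × {x82, x83}, {m, n} × {x82, x84}, {m, n} × {x82, x83, x84}}; |τ_{X×Y}| = 36.

Enumerate products U × V with U ∈ τ_X, V ∈ τ_Y (deduplicated):
  ∅ × ∅ = {} (∅)
  {m} × {x82} = {(m,x82)}
  {m} × {x84} = {(m,x84)}
  {n} × {x82} = {(n,x82)}
  {n} × {x84} = {(n,x84)}
  {m} × {x82, x83} = {(m,x82), (m,x83)}
  {m} × {x82, x84} = {(m,x82), (m,x84)}
  {m, n} × {x82} = {(m,x82), (n,x82)}
  {m, n} × {x84} = {(m,x84), (n,x84)}
  {n} × {x82, x83} = {(n,x82), (n,x83)}
  {n} × {x82, x84} = {(n,x82), (n,x84)}
  {m} × {x82, x83, x84} = {(m,x82), (m,x83), (m,x84)}
  {n} × {x82, x83, x84} = {(n,x82), (n,x83), (n,x84)}
  {m, n} × {x82, x83} = {(m,x82), (m,x83), (n,x82), (n,x83)}
  {m, n} × {x82, x84} = {(m,x82), (m,x84), (n,x82), (n,x84)}
  {m, n} × {x82, x83, x84} = {(m,x82), (m,x83), (m,x84), (n,x82), (n,x83), (n,x84)}
These 16 distinct sets form the basis B.
Close under arbitrary unions to get τ_{X×Y}; counting gives |τ_{X×Y}| = 36.


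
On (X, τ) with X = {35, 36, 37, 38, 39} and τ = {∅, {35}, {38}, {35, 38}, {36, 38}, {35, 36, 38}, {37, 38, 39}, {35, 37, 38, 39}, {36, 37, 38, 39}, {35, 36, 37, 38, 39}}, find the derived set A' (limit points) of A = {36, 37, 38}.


A' = {36, 37, 39}

For each x ∈ X, list the open sets U ∈ τ with x ∈ U, then check whether U ∩ (A ∖ {x}) ≠ ∅ for every such U.
  x = 35: open {35} ∋ x has {35} ∩ (A ∖ {35}) = ∅, so x is NOT a limit point.
  x = 36: opens ∋ x are {36, 38}, {35, 36, 38}, {36, 37, 38, 39}, {35, 36, 37, 38, 39}; each meets A ∖ {36}, so x IS a limit point.
  x = 37: opens ∋ x are {37, 38, 39}, {35, 37, 38, 39}, {36, 37, 38, 39}, {35, 36, 37, 38, 39}; each meets A ∖ {37}, so x IS a limit point.
  x = 38: open {38} ∋ x has {38} ∩ (A ∖ {38}) = ∅, so x is NOT a limit point.
  x = 39: opens ∋ x are {37, 38, 39}, {35, 37, 38, 39}, {36, 37, 38, 39}, {35, 36, 37, 38, 39}; each meets A ∖ {39}, so x IS a limit point.
Collecting: A' = {36, 37, 39}.


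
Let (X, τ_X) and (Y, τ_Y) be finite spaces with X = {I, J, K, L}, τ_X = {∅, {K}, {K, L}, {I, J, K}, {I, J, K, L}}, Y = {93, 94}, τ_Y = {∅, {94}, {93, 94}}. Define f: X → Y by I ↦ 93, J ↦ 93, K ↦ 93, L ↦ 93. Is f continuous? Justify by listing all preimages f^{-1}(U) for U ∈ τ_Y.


f IS continuous.

Compute f^{-1}(U) for each U ∈ τ_Y:
  U = ∅: f^{-1}(U) = ∅ ∈ τ_X ✓.
  U = {94}: f^{-1}(U) = ∅ ∈ τ_X ✓.
  U = {93, 94}: f^{-1}(U) = {I, J, K, L} ∈ τ_X ✓.
Every preimage lies in τ_X, so f IS continuous.


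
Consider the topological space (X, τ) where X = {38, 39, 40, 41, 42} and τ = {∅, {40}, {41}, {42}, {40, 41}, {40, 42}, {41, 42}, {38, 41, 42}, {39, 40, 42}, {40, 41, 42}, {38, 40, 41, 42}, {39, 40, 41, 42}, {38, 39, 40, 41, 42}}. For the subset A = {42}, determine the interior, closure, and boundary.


int(A) = {42}, cl(A) = {38, 39, 42}, ∂A = {38, 39}.

Closed sets in (X, τ) are complements of opens:
  closed(X, τ) = {∅, {38}, {39}, {38, 39}, {38, 41}, {39, 40}, {38, 39, 40}, {38, 39, 41}, {38, 39, 42}, {38, 39, 40, 41}, {38, 39, 40, 42}, {38, 39, 41, 42}, {38, 39, 40, 41, 42}}.
int(A) = ⋃ {U ∈ τ : U ⊆ A}. Opens contained in A: ∅, {42}.
Taking the union of these: int(A) = {42}.
cl(A) = ⋂ {C closed : A ⊆ C}. Closed sets containing A: {38, 39, 42}, {38, 39, 40, 42}, {38, 39, 41, 42}, {38, 39, 40, 41, 42}.
Intersecting these: cl(A) = {38, 39, 42}.
∂A = cl(A) ∖ int(A) = {38, 39, 42} ∖ {42} = {38, 39}.


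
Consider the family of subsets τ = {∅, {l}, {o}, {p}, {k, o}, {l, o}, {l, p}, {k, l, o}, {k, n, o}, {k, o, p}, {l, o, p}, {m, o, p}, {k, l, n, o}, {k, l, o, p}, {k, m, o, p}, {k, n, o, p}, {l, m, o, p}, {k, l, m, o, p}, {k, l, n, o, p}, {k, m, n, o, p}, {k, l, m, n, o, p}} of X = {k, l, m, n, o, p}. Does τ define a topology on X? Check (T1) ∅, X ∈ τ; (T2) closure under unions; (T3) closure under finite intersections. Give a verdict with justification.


τ is NOT a topology on X.

Axiom (T1): ∅ ∈ τ? Yes; X ∈ τ? Yes.
Axiom (T2/T3): check pairwise unions and intersections of members of τ.
Counterexample for (T2): {o} ∪ {p} = {o, p} ∉ τ. Therefore τ is NOT a topology.


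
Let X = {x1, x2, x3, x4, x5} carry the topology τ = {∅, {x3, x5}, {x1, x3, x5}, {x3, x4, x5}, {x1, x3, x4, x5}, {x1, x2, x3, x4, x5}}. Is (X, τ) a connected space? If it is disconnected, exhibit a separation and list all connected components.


(X, τ) is connected.

Find clopen sets (U ∈ τ with X ∖ U ∈ τ):
  U = ∅, X ∖ U = {x1, x2, x3, x4, x5} — both open, so U is clopen.
  U = {x1, x2, x3, x4, x5}, X ∖ U = ∅ — both open, so U is clopen.
Only trivial clopens (∅ and X) exist, so (X, τ) is connected.
Compute connected components by grouping points that agree on all clopens:
  component: {x1, x2, x3, x4, x5}


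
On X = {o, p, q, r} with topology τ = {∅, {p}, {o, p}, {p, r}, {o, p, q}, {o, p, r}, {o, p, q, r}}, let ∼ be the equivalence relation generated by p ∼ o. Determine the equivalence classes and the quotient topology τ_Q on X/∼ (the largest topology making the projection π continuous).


X/∼ = {[o=p], [q], [r]}; |τ_Q| = 5.

Equivalence classes: [o=p], [q], [r].
Quotient map π: X → X/∼ sends o ↦ [o=p], p ↦ [o=p], q ↦ [q], r ↦ [r].
For each subset V ⊆ X/∼, compute π^{-1}(V) ⊆ X and check whether π^{-1}(V) ∈ τ. V is open in τ_Q iff π^{-1}(V) ∈ τ.
  V = {}: π^{-1}(V) = ∅ ∈ τ ✓.
  V = {[o=p]}: π^{-1}(V) = {o, p} ∈ τ ✓.
  V = {[q]}: π^{-1}(V) = {q} ∉ τ ✗.
  V = {[o=p], [q]}: π^{-1}(V) = {o, p, q} ∈ τ ✓.
  V = {[r]}: π^{-1}(V) = {r} ∉ τ ✗.
  V = {[o=p], [r]}: π^{-1}(V) = {o, p, r} ∈ τ ✓.
  V = {[q], [r]}: π^{-1}(V) = {q, r} ∉ τ ✗.
  V = {[o=p], [q], [r]}: π^{-1}(V) = {o, p, q, r} ∈ τ ✓.
Open sets in the quotient: τ_Q = {{}, {[o=p]}, {[o=p], [q]}, {[o=p], [r]}, {[o=p], [q], [r]}} (5 elements).


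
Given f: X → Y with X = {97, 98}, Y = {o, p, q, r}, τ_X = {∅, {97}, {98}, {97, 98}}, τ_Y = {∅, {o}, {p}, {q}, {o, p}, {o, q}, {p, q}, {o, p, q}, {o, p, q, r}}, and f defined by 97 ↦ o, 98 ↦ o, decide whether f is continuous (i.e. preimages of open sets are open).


f IS continuous.

Compute f^{-1}(U) for each U ∈ τ_Y:
  U = ∅: f^{-1}(U) = ∅ ∈ τ_X ✓.
  U = {o}: f^{-1}(U) = {97, 98} ∈ τ_X ✓.
  U = {p}: f^{-1}(U) = ∅ ∈ τ_X ✓.
  U = {q}: f^{-1}(U) = ∅ ∈ τ_X ✓.
  U = {o, p}: f^{-1}(U) = {97, 98} ∈ τ_X ✓.
  U = {o, q}: f^{-1}(U) = {97, 98} ∈ τ_X ✓.
  U = {p, q}: f^{-1}(U) = ∅ ∈ τ_X ✓.
  U = {o, p, q}: f^{-1}(U) = {97, 98} ∈ τ_X ✓.
  U = {o, p, q, r}: f^{-1}(U) = {97, 98} ∈ τ_X ✓.
Every preimage lies in τ_X, so f IS continuous.


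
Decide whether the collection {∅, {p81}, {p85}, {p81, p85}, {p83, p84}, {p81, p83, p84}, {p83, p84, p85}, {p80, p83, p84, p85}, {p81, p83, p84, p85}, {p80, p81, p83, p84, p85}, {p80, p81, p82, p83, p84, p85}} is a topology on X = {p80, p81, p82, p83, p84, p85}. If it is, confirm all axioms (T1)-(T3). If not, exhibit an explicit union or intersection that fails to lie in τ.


τ IS a topology on X.

Axiom (T1): ∅ ∈ τ? Yes; X ∈ τ? Yes.
Axiom (T2/T3): check pairwise unions and intersections of members of τ.
All pairwise intersections and unions checked — each lies in τ. Therefore τ satisfies (T1), (T2), (T3): it IS a topology on X.


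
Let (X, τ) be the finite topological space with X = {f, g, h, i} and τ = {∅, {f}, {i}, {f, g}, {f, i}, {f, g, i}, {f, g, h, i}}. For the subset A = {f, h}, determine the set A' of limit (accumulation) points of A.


A' = {g, h}

For each x ∈ X, list the open sets U ∈ τ with x ∈ U, then check whether U ∩ (A ∖ {x}) ≠ ∅ for every such U.
  x = f: open {f} ∋ x has {f} ∩ (A ∖ {f}) = ∅, so x is NOT a limit point.
  x = g: opens ∋ x are {f, g}, {f, g, i}, {f, g, h, i}; each meets A ∖ {g}, so x IS a limit point.
  x = h: opens ∋ x are {f, g, h, i}; each meets A ∖ {h}, so x IS a limit point.
  x = i: open {i} ∋ x has {i} ∩ (A ∖ {i}) = ∅, so x is NOT a limit point.
Collecting: A' = {g, h}.


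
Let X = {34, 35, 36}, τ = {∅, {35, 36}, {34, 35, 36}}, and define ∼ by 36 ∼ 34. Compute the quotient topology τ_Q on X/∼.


X/∼ = {[34=36], [35]}; |τ_Q| = 2.

Equivalence classes: [34=36], [35].
Quotient map π: X → X/∼ sends 34 ↦ [34=36], 35 ↦ [35], 36 ↦ [34=36].
For each subset V ⊆ X/∼, compute π^{-1}(V) ⊆ X and check whether π^{-1}(V) ∈ τ. V is open in τ_Q iff π^{-1}(V) ∈ τ.
  V = {}: π^{-1}(V) = ∅ ∈ τ ✓.
  V = {[34=36]}: π^{-1}(V) = {34, 36} ∉ τ ✗.
  V = {[35]}: π^{-1}(V) = {35} ∉ τ ✗.
  V = {[34=36], [35]}: π^{-1}(V) = {34, 35, 36} ∈ τ ✓.
Open sets in the quotient: τ_Q = {{}, {[34=36], [35]}} (2 elements).


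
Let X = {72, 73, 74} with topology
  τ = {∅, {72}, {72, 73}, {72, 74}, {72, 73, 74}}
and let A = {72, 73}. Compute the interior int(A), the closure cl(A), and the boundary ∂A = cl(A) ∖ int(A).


int(A) = {72, 73}, cl(A) = {72, 73, 74}, ∂A = {74}.

Closed sets in (X, τ) are complements of opens:
  closed(X, τ) = {∅, {73}, {74}, {73, 74}, {72, 73, 74}}.
int(A) = ⋃ {U ∈ τ : U ⊆ A}. Opens contained in A: ∅, {72}, {72, 73}.
Taking the union of these: int(A) = {72, 73}.
cl(A) = ⋂ {C closed : A ⊆ C}. Closed sets containing A: {72, 73, 74}.
Intersecting these: cl(A) = {72, 73, 74}.
∂A = cl(A) ∖ int(A) = {72, 73, 74} ∖ {72, 73} = {74}.


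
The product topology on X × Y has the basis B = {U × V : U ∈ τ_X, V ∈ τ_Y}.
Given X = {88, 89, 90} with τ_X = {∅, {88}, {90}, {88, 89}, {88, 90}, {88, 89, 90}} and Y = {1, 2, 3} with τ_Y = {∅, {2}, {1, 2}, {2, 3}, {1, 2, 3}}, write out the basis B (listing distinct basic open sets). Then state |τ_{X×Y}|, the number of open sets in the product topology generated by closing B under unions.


Basis B = {∅ × ∅, {88} × {2}, {90} × {2}, {88} × {1, 2}, {88} × {2, 3}, {88, 89} × {2}, {88, 90} × {2}, {90} × {1, 2}, {90} × {2, 3}, {88} × {1, 2, 3}, {88, 89, 90} × {2}, {90} × {1, 2, 3}, {88, 89} × {1, 2}, {88, 90} × {1, 2}, {88, 89} × {2, 3}, {88, 90} × {2, 3}, {88, 89} × {1, 2, 3}, {88, 90} × {1, 2, 3}, {88, 89, 90} × {1, 2}, {88, 89, 90} × {2, 3}, {88, 89, 90} × {1, 2, 3}}; |τ_{X×Y}| = 70.

Enumerate products U × V with U ∈ τ_X, V ∈ τ_Y (deduplicated):
  ∅ × ∅ = {} (∅)
  {88} × {2} = {(88,2)}
  {90} × {2} = {(90,2)}
  {88} × {1, 2} = {(88,1), (88,2)}
  {88} × {2, 3} = {(88,2), (88,3)}
  {88, 89} × {2} = {(88,2), (89,2)}
  {88, 90} × {2} = {(88,2), (90,2)}
  {90} × {1, 2} = {(90,1), (90,2)}
  {90} × {2, 3} = {(90,2), (90,3)}
  {88} × {1, 2, 3} = {(88,1), (88,2), (88,3)}
  {88, 89, 90} × {2} = {(88,2), (89,2), (90,2)}
  {90} × {1, 2, 3} = {(90,1), (90,2), (90,3)}
  {88, 89} × {1, 2} = {(88,1), (88,2), (89,1), (89,2)}
  {88, 90} × {1, 2} = {(88,1), (88,2), (90,1), (90,2)}
  {88, 89} × {2, 3} = {(88,2), (88,3), (89,2), (89,3)}
  {88, 90} × {2, 3} = {(88,2), (88,3), (90,2), (90,3)}
  {88, 89} × {1, 2, 3} = {(88,1), (88,2), (88,3), (89,1), (89,2), (89,3)}
  {88, 90} × {1, 2, 3} = {(88,1), (88,2), (88,3), (90,1), (90,2), (90,3)}
  {88, 89, 90} × {1, 2} = {(88,1), (88,2), (89,1), (89,2), (90,1), (90,2)}
  {88, 89, 90} × {2, 3} = {(88,2), (88,3), (89,2), (89,3), (90,2), (90,3)}
  {88, 89, 90} × {1, 2, 3} = {(88,1), (88,2), (88,3), (89,1), (89,2), (89,3), (90,1), (90,2), (90,3)}
These 21 distinct sets form the basis B.
Close under arbitrary unions to get τ_{X×Y}; counting gives |τ_{X×Y}| = 70.


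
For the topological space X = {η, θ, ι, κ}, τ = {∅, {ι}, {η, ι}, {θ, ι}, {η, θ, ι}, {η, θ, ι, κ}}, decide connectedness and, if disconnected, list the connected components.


(X, τ) is connected.

Find clopen sets (U ∈ τ with X ∖ U ∈ τ):
  U = ∅, X ∖ U = {η, θ, ι, κ} — both open, so U is clopen.
  U = {η, θ, ι, κ}, X ∖ U = ∅ — both open, so U is clopen.
Only trivial clopens (∅ and X) exist, so (X, τ) is connected.
Compute connected components by grouping points that agree on all clopens:
  component: {η, θ, ι, κ}


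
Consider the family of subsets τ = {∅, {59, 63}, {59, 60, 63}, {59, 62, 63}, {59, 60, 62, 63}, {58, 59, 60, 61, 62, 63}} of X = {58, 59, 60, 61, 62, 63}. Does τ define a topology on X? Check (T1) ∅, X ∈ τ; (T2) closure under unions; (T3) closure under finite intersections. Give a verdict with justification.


τ IS a topology on X.

Axiom (T1): ∅ ∈ τ? Yes; X ∈ τ? Yes.
Axiom (T2/T3): check pairwise unions and intersections of members of τ.
All pairwise intersections and unions checked — each lies in τ. Therefore τ satisfies (T1), (T2), (T3): it IS a topology on X.


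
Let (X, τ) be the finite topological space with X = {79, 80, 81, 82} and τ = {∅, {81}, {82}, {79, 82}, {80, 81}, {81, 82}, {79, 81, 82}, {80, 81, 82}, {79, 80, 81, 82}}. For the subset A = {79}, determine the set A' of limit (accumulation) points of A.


A' = ∅

For each x ∈ X, list the open sets U ∈ τ with x ∈ U, then check whether U ∩ (A ∖ {x}) ≠ ∅ for every such U.
  x = 79: open {79, 82} ∋ x has {79, 82} ∩ (A ∖ {79}) = ∅, so x is NOT a limit point.
  x = 80: open {80, 81} ∋ x has {80, 81} ∩ (A ∖ {80}) = ∅, so x is NOT a limit point.
  x = 81: open {81} ∋ x has {81} ∩ (A ∖ {81}) = ∅, so x is NOT a limit point.
  x = 82: open {82} ∋ x has {82} ∩ (A ∖ {82}) = ∅, so x is NOT a limit point.
Collecting: A' = ∅.
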